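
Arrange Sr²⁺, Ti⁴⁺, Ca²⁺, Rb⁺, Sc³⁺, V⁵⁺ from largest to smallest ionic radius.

Rb⁺ > Sr²⁺ > Ca²⁺ > Sc³⁺ > Ti⁴⁺ > V⁵⁺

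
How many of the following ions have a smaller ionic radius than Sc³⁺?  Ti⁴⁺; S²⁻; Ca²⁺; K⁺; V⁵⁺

Each ion has 18 electrons. The ranking follows nuclear charge in reverse — greater Z gives a smaller radius. V⁵⁺ (Z=23), Ti⁴⁺ (Z=22), Sc³⁺ (Z=21), Ca²⁺ (Z=20), K⁺ (Z=19), S²⁻ (Z=16).
Relative to Sc³⁺, the ions that are smaller are V⁵⁺, Ti⁴⁺. So 2 are smaller.

2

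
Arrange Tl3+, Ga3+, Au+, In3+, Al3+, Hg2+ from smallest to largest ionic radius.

Work out protons and electrons: Al3+: 10 e⁻, Z=13, Ga3+: 28 e⁻, Z=31, In3+: 46 e⁻, Z=49, Tl3+: 78 e⁻, Z=81, Hg2+: 78 e⁻, Z=80, Au+: 78 e⁻, Z=79. Al3+ < Ga3+ (same group, 1 shell fewer); Ga3+ < In3+ (same group, 1 shell fewer); In3+ < Tl3+ (same group, 1 shell fewer); Tl3+ < Hg2+ (both 78 e⁻, Z=81>80); Hg2+ < Au+ (both 78 e⁻, Z=80>79).

Al3+ < Ga3+ < In3+ < Tl3+ < Hg2+ < Au+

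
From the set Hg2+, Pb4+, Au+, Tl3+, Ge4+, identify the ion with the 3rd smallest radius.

Tl3+

Work out protons and electrons: Ge4+: 28 e⁻, Z=32, Pb4+: 78 e⁻, Z=82, Tl3+: 78 e⁻, Z=81, Hg2+: 78 e⁻, Z=80, Au+: 78 e⁻, Z=79. Ge4+ < Pb4+ (same group, period 4 vs 6); Pb4+ < Tl3+ (both 78 e⁻, Z=82>81); Tl3+ < Hg2+ (isoelectronic, higher Z=81 is smaller); Hg2+ < Au+ (isoelectronic, higher Z=80 is smaller).
That gives Ge4+ < Pb4+ < Tl3+ < Hg2+ < Au+. From the smallest end, number 3 is Tl3+.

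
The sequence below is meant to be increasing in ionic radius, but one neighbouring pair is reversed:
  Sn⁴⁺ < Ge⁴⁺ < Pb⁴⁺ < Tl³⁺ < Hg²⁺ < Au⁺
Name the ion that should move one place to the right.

Sn⁴⁺

Check each adjacent pair. Sn⁴⁺ and Ge⁴⁺ are reversed: both in group 14 with the same charge; Ge⁴⁺ (period 4) has the smaller radius. No other neighbouring pair contradicts the periodic trends, so Sn⁴⁺ is the ion listed too early.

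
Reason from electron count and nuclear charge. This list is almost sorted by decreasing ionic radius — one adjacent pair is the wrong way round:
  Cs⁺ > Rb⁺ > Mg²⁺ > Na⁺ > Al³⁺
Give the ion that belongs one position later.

Mg²⁺

Compare adjacent ions: both have 10 electrons but Z(Mg)=12 > Z(Na)=11, so Mg²⁺ should be the smaller of the two — yet in this decreasing list Mg²⁺ sits before Na⁺. Nothing else is reversed, so Mg²⁺ should move one place to the right.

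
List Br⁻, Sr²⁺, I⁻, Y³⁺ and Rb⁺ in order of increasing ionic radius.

Y³⁺ < Sr²⁺ < Rb⁺ < Br⁻ < I⁻

Y³⁺: 36 e⁻, Z=39, Sr²⁺: 36 e⁻, Z=38, Rb⁺: 36 e⁻, Z=37, Br⁻: 36 e⁻, Z=35, I⁻: 54 e⁻, Z=53. Y³⁺ < Sr²⁺ (both 36 e⁻, Z=39>38); Sr²⁺ < Rb⁺ (isoelectronic, higher Z=38 is smaller); Rb⁺ < Br⁻ (isoelectronic, higher Z=37 is smaller); Br⁻ < I⁻ (same group, period 4 vs 5).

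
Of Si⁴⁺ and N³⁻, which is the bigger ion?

These species are isoelectronic with 10 electrons. The only difference is the number of protons: Si⁴⁺ (Z=14), N³⁻ (Z=7). The strongest nuclear pull (Si⁴⁺) gives the smallest ion.

N³⁻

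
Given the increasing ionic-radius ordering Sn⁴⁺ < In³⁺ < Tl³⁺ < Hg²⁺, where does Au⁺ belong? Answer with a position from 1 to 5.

Work out protons and electrons: Sn⁴⁺: 46 e⁻, Z=50, In³⁺: 46 e⁻, Z=49, Tl³⁺: 78 e⁻, Z=81, Hg²⁺: 78 e⁻, Z=80, Au⁺: 78 e⁻, Z=79. Sn⁴⁺ < In³⁺ (isoelectronic, higher Z=50 is smaller); In³⁺ < Tl³⁺ (same group, period 5 vs 6); Tl³⁺ < Hg²⁺ (both 78 e⁻, Z=81>80); Hg²⁺ < Au⁺ (both 78 e⁻, Z=80>79).
The complete sequence is Sn⁴⁺ < In³⁺ < Tl³⁺ < Hg²⁺ < Au⁺. Au⁺ sits at position 5.

5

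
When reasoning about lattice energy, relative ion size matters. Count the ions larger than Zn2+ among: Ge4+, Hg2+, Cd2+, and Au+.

3

Tabulating Z and e⁻: Ge4+: 28 e⁻, Z=32, Zn2+: 28 e⁻, Z=30, Cd2+: 46 e⁻, Z=48, Hg2+: 78 e⁻, Z=80, Au+: 78 e⁻, Z=79. Ge4+ < Zn2+ (isoelectronic, higher Z=32 is smaller); Zn2+ < Cd2+ (same group, period 4 vs 5); Cd2+ < Hg2+ (same group, 1 shell fewer); Hg2+ < Au+ (both 78 e⁻, Z=80>79).
Overall: Ge4+ < Zn2+ < Cd2+ < Hg2+ < Au+. Zn2+ has 1 below it and 3 above. Count: 3.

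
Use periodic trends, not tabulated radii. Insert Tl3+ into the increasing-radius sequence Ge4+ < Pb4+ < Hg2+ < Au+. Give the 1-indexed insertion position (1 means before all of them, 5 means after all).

Tabulating Z and e⁻: Ge4+: 28 e⁻, Z=32, Pb4+: 78 e⁻, Z=82, Tl3+: 78 e⁻, Z=81, Hg2+: 78 e⁻, Z=80, Au+: 78 e⁻, Z=79. Ge4+ < Pb4+ (same group, period 4 vs 6); Pb4+ < Tl3+ (both 78 e⁻, Z=82>81); Tl3+ < Hg2+ (both 78 e⁻, Z=81>80); Hg2+ < Au+ (isoelectronic, higher Z=80 is smaller).
Putting Tl3+ in gives Ge4+ < Pb4+ < Tl3+ < Hg2+ < Au+; it lands at slot 3.

3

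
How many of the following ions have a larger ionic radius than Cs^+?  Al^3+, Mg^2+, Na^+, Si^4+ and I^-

1

Work out protons and electrons: Si^4+ has 10 e⁻ (Z=14), Al^3+ has 10 e⁻ (Z=13), Mg^2+ has 10 e⁻ (Z=12), Na^+ has 10 e⁻ (Z=11), Cs^+ has 54 e⁻ (Z=55), I^- has 54 e⁻ (Z=53). Si^4+ < Al^3+ (both 10 e⁻, Z=14>13); Al^3+ < Mg^2+ (both 10 e⁻, Z=13>12); Mg^2+ < Na^+ (isoelectronic, higher Z=12 is smaller); Na^+ < Cs^+ (same group, 3 shells fewer); Cs^+ < I^- (both 54 e⁻, Z=55>53).
Placing each against Cs^+: smaller — Si^4+, Al^3+, Mg^2+, Na^+; larger — I^-. Count: 1.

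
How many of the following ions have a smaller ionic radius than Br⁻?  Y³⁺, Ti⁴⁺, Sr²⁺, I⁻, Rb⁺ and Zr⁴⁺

Ti⁴⁺: 18 e⁻, Z=22, Zr⁴⁺: 36 e⁻, Z=40, Y³⁺: 36 e⁻, Z=39, Sr²⁺: 36 e⁻, Z=38, Rb⁺: 36 e⁻, Z=37, Br⁻: 36 e⁻, Z=35, I⁻: 54 e⁻, Z=53. Ti⁴⁺ < Zr⁴⁺ (same group, 1 shell fewer); Zr⁴⁺ < Y³⁺ (isoelectronic, higher Z=40 is smaller); Y³⁺ < Sr²⁺ (isoelectronic, higher Z=39 is smaller); Sr²⁺ < Rb⁺ (isoelectronic, higher Z=38 is smaller); Rb⁺ < Br⁻ (both 36 e⁻, Z=37>35); Br⁻ < I⁻ (same group, period 4 vs 5).
Placing each against Br⁻: smaller — Ti⁴⁺, Zr⁴⁺, Y³⁺, Sr²⁺, Rb⁺; larger — I⁻. Count: 5.

5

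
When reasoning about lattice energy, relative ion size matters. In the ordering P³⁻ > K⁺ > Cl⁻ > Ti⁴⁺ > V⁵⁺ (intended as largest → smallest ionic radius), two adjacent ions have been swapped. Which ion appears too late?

Cl⁻

The pair K⁺, Cl⁻ is the wrong way round — they are isoelectronic (18 e⁻) and K has more protons than Cl (19 vs 17), making K⁺ smaller. All other adjacent pairs agree with periodic trends, so Cl⁻ is the misplaced ion.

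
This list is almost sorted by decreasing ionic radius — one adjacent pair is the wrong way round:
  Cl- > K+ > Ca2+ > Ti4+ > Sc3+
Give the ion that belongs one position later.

The pair Ti4+, Sc3+ is the wrong way round — they are isoelectronic (18 e⁻) and Ti has more protons than Sc (22 vs 21), making Ti4+ smaller. All other adjacent pairs agree with periodic trends, so Ti4+ is the misplaced ion.

Ti4+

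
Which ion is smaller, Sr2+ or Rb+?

Sr2+

Isoelectronic series (36 e⁻ each). Size is set by nuclear charge: more protons means a smaller ion. Sr2+ (Z=38), Rb+ (Z=37).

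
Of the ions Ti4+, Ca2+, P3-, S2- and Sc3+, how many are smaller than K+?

3

These species are isoelectronic with 18 electrons. The only difference is the number of protons: Ti4+ (Z=22), Sc3+ (Z=21), Ca2+ (Z=20), K+ (Z=19), S2- (Z=16), P3- (Z=15). The strongest nuclear pull (Ti4+) gives the smallest ion.
Overall: Ti4+ < Sc3+ < Ca2+ < K+ < S2- < P3-. K+ has 3 below it and 2 above. That's 3.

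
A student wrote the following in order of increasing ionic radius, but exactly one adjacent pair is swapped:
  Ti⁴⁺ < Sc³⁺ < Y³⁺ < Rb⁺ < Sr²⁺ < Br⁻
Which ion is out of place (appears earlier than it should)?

Rb⁺

Compare adjacent ions: Sr²⁺ and Rb⁺ share 36 electrons; the higher nuclear charge on Sr (Z=38) contracts it more, so Sr²⁺ < Rb⁺ — yet in this increasing list Rb⁺ sits before Sr²⁺. Nothing else is reversed, so Rb⁺ should move one place to the right.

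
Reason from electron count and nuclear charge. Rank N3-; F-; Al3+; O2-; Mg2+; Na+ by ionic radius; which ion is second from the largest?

O2-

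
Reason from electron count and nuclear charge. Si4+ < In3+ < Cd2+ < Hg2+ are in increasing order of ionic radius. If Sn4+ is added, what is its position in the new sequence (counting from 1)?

Tabulating Z and e⁻: Si4+: 10 e⁻, Z=14, Sn4+: 46 e⁻, Z=50, In3+: 46 e⁻, Z=49, Cd2+: 46 e⁻, Z=48, Hg2+: 78 e⁻, Z=80. Si4+ < Sn4+ (same group, period 3 vs 5); Sn4+ < In3+ (isoelectronic, higher Z=50 is smaller); In3+ < Cd2+ (isoelectronic, higher Z=49 is smaller); Cd2+ < Hg2+ (same group, 1 shell fewer).
The complete sequence is Si4+ < Sn4+ < In3+ < Cd2+ < Hg2+. Sn4+ sits at position 2.

2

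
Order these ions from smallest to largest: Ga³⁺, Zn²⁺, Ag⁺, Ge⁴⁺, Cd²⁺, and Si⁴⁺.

Si⁴⁺ < Ge⁴⁺ < Ga³⁺ < Zn²⁺ < Cd²⁺ < Ag⁺

Work out protons and electrons: Si⁴⁺: 10 e⁻, Z=14, Ge⁴⁺: 28 e⁻, Z=32, Ga³⁺: 28 e⁻, Z=31, Zn²⁺: 28 e⁻, Z=30, Cd²⁺: 46 e⁻, Z=48, Ag⁺: 46 e⁻, Z=47. Si⁴⁺ < Ge⁴⁺ (same group, period 3 vs 4); Ge⁴⁺ < Ga³⁺ (isoelectronic, higher Z=32 is smaller); Ga³⁺ < Zn²⁺ (both 28 e⁻, Z=31>30); Zn²⁺ < Cd²⁺ (same group, period 4 vs 5); Cd²⁺ < Ag⁺ (isoelectronic, higher Z=48 is smaller).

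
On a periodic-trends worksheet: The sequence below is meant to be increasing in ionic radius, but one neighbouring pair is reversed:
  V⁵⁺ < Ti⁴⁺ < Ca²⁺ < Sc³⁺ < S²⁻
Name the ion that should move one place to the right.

Ca²⁺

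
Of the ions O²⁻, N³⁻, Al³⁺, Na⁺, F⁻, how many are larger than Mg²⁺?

Isoelectronic series (10 e⁻ each). Size is set by nuclear charge: more protons means a smaller ion. Al³⁺ (Z=13), Mg²⁺ (Z=12), Na⁺ (Z=11), F⁻ (Z=9), O²⁻ (Z=8), N³⁻ (Z=7).
Ordering all of them (including Mg²⁺) by radius gives Al³⁺ < Mg²⁺ < Na⁺ < F⁻ < O²⁻ < N³⁻. That's 4.

4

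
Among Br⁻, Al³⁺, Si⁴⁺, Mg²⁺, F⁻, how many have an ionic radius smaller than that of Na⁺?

Tabulating Z and e⁻: Si⁴⁺ (Z=14, 10 e⁻), Al³⁺ (Z=13, 10 e⁻), Mg²⁺ (Z=12, 10 e⁻), Na⁺ (Z=11, 10 e⁻), F⁻ (Z=9, 10 e⁻), Br⁻ (Z=35, 36 e⁻). Si⁴⁺ < Al³⁺ (isoelectronic, higher Z=14 is smaller); Al³⁺ < Mg²⁺ (isoelectronic, higher Z=13 is smaller); Mg²⁺ < Na⁺ (both 10 e⁻, Z=12>11); Na⁺ < F⁻ (both 10 e⁻, Z=11>9); F⁻ < Br⁻ (same group, 2 shells fewer).
Overall: Si⁴⁺ < Al³⁺ < Mg²⁺ < Na⁺ < F⁻ < Br⁻. Na⁺ has 3 below it and 2 above. That's 3.

3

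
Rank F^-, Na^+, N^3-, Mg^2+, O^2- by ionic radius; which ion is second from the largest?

O^2-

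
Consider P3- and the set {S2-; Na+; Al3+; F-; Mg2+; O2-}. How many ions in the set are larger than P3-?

Electron counts and nuclear charges: Al3+: 10 e⁻, Z=13, Mg2+: 10 e⁻, Z=12, Na+: 10 e⁻, Z=11, F-: 10 e⁻, Z=9, O2-: 10 e⁻, Z=8, S2-: 18 e⁻, Z=16, P3-: 18 e⁻, Z=15. Al3+ < Mg2+ (both 10 e⁻, Z=13>12); Mg2+ < Na+ (both 10 e⁻, Z=12>11); Na+ < F- (both 10 e⁻, Z=11>9); F- < O2- (both 10 e⁻, Z=9>8); O2- < S2- (same group, 1 shell fewer); S2- < P3- (isoelectronic, higher Z=16 is smaller).
Ordering all of them (including P3-) by radius gives Al3+ < Mg2+ < Na+ < F- < O2- < S2- < P3-. Count: 0.

0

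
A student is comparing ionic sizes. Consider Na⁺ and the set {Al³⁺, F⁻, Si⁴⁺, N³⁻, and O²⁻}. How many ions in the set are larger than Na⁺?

3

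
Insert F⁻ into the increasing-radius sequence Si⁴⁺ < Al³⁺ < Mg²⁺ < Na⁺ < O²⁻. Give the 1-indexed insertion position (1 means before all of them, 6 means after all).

These species are isoelectronic with 10 electrons. The only difference is the number of protons: Si⁴⁺ (Z=14), Al³⁺ (Z=13), Mg²⁺ (Z=12), Na⁺ (Z=11), F⁻ (Z=9), O²⁻ (Z=8). The strongest nuclear pull (Si⁴⁺) gives the smallest ion.
The complete sequence is Si⁴⁺ < Al³⁺ < Mg²⁺ < Na⁺ < F⁻ < O²⁻. F⁻ sits at position 5.

5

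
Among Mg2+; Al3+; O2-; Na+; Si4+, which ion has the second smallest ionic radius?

Each ion has 10 electrons. The ranking follows nuclear charge in reverse — greater Z gives a smaller radius. Si4+ (Z=14), Al3+ (Z=13), Mg2+ (Z=12), Na+ (Z=11), O2- (Z=8).
That gives Si4+ < Al3+ < Mg2+ < Na+ < O2-. From the smallest end, number 2 is Al3+.

Al3+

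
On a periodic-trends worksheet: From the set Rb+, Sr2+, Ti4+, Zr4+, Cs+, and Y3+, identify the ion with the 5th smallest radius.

Rb+

First list Z and electron count for each: Ti4+ (Z=22, 18 e⁻), Zr4+ (Z=40, 36 e⁻), Y3+ (Z=39, 36 e⁻), Sr2+ (Z=38, 36 e⁻), Rb+ (Z=37, 36 e⁻), Cs+ (Z=55, 54 e⁻). Ti4+ < Zr4+ (same group, 1 shell fewer); Zr4+ < Y3+ (both 36 e⁻, Z=40>39); Y3+ < Sr2+ (isoelectronic, higher Z=39 is smaller); Sr2+ < Rb+ (both 36 e⁻, Z=38>37); Rb+ < Cs+ (same group, period 5 vs 6).
So the order is Ti4+ < Zr4+ < Y3+ < Sr2+ < Rb+ < Cs+; the 5th-smallest ion is Rb+.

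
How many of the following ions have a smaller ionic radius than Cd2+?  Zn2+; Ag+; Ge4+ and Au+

Tabulating Z and e⁻: Ge4+ has 28 e⁻ (Z=32), Zn2+ has 28 e⁻ (Z=30), Cd2+ has 46 e⁻ (Z=48), Ag+ has 46 e⁻ (Z=47), Au+ has 78 e⁻ (Z=79). Ge4+ < Zn2+ (both 28 e⁻, Z=32>30); Zn2+ < Cd2+ (same group, 1 shell fewer); Cd2+ < Ag+ (isoelectronic, higher Z=48 is smaller); Ag+ < Au+ (same group, period 5 vs 6).
Ordering all of them (including Cd2+) by radius gives Ge4+ < Zn2+ < Cd2+ < Ag+ < Au+. That's 2.

2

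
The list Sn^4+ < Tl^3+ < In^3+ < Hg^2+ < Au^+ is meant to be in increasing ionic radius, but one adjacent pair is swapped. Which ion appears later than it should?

In^3+

Scanning neighbour by neighbour, only Tl^3+/In^3+ violates a trend: both in group 13 with the same charge; In^3+ (period 5) has the smaller radius. That makes In^3+ the one sitting a position late relative to where it belongs.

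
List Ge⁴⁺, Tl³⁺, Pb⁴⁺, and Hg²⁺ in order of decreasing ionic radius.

Hg²⁺ > Tl³⁺ > Pb⁴⁺ > Ge⁴⁺

First list Z and electron count for each: Ge⁴⁺ has 28 e⁻ (Z=32), Pb⁴⁺ has 78 e⁻ (Z=82), Tl³⁺ has 78 e⁻ (Z=81), Hg²⁺ has 78 e⁻ (Z=80). Ge⁴⁺ < Pb⁴⁺ (same group, 2 shells fewer); Pb⁴⁺ < Tl³⁺ (both 78 e⁻, Z=82>81); Tl³⁺ < Hg²⁺ (isoelectronic, higher Z=81 is smaller).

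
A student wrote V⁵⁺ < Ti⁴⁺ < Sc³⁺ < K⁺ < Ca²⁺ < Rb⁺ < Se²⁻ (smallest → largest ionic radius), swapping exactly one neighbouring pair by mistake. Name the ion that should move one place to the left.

Ca²⁺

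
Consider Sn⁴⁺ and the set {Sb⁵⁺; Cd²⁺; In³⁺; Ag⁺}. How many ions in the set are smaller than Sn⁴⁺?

1

Each ion has 46 electrons. The ranking follows nuclear charge in reverse — greater Z gives a smaller radius. Sb⁵⁺ (Z=51), Sn⁴⁺ (Z=50), In³⁺ (Z=49), Cd²⁺ (Z=48), Ag⁺ (Z=47).
Ordering all of them (including Sn⁴⁺) by radius gives Sb⁵⁺ < Sn⁴⁺ < In³⁺ < Cd²⁺ < Ag⁺. Count: 1.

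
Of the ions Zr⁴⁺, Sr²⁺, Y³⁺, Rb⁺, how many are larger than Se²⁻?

Each ion has 36 electrons. The ranking follows nuclear charge in reverse — greater Z gives a smaller radius. Zr⁴⁺ (Z=40), Y³⁺ (Z=39), Sr²⁺ (Z=38), Rb⁺ (Z=37), Se²⁻ (Z=34).
Ordering all of them (including Se²⁻) by radius gives Zr⁴⁺ < Y³⁺ < Sr²⁺ < Rb⁺ < Se²⁻. So 0 are larger.

0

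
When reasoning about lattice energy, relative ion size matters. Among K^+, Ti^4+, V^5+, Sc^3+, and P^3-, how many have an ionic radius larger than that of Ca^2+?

Isoelectronic series (18 e⁻ each). Size is set by nuclear charge: more protons means a smaller ion. V^5+ (Z=23), Ti^4+ (Z=22), Sc^3+ (Z=21), Ca^2+ (Z=20), K^+ (Z=19), P^3- (Z=15).
Placing each against Ca^2+: smaller — V^5+, Ti^4+, Sc^3+; larger — K^+, P^3-. Count: 2.

2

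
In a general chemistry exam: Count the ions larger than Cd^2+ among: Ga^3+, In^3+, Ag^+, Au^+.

2

Ga^3+: 28 e⁻, Z=31, In^3+: 46 e⁻, Z=49, Cd^2+: 46 e⁻, Z=48, Ag^+: 46 e⁻, Z=47, Au^+: 78 e⁻, Z=79. Ga^3+ < In^3+ (same group, period 4 vs 5); In^3+ < Cd^2+ (both 46 e⁻, Z=49>48); Cd^2+ < Ag^+ (both 46 e⁻, Z=48>47); Ag^+ < Au^+ (same group, period 5 vs 6).
Placing each against Cd^2+: smaller — Ga^3+, In^3+; larger — Ag^+, Au^+. That's 2.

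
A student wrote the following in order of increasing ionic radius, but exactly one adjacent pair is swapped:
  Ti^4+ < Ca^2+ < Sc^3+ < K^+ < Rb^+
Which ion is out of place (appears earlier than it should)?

Ca^2+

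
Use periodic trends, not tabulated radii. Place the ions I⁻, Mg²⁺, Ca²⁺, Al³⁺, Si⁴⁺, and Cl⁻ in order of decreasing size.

I⁻ > Cl⁻ > Ca²⁺ > Mg²⁺ > Al³⁺ > Si⁴⁺

First list Z and electron count for each: Si⁴⁺ (Z=14, 10 e⁻), Al³⁺ (Z=13, 10 e⁻), Mg²⁺ (Z=12, 10 e⁻), Ca²⁺ (Z=20, 18 e⁻), Cl⁻ (Z=17, 18 e⁻), I⁻ (Z=53, 54 e⁻). Si⁴⁺ < Al³⁺ (both 10 e⁻, Z=14>13); Al³⁺ < Mg²⁺ (both 10 e⁻, Z=13>12); Mg²⁺ < Ca²⁺ (same group, 1 shell fewer); Ca²⁺ < Cl⁻ (isoelectronic, higher Z=20 is smaller); Cl⁻ < I⁻ (same group, period 3 vs 5).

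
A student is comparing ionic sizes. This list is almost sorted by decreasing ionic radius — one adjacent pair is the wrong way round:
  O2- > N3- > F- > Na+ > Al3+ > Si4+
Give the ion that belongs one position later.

O2-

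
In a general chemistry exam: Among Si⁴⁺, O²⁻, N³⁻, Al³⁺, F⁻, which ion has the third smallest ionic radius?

F⁻

Each ion has 10 electrons. The ranking follows nuclear charge in reverse — greater Z gives a smaller radius. Si⁴⁺ (Z=14), Al³⁺ (Z=13), F⁻ (Z=9), O²⁻ (Z=8), N³⁻ (Z=7).
Full ascending order: Si⁴⁺ < Al³⁺ < F⁻ < O²⁻ < N³⁻. Counting from the smallest, position 3 is F⁻.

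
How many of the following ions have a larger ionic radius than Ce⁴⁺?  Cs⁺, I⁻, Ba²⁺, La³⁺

4

These species are isoelectronic with 54 electrons. The only difference is the number of protons: Ce⁴⁺ (Z=58), La³⁺ (Z=57), Ba²⁺ (Z=56), Cs⁺ (Z=55), I⁻ (Z=53). The strongest nuclear pull (Ce⁴⁺) gives the smallest ion.
Relative to Ce⁴⁺, the ions that are larger are La³⁺, Ba²⁺, Cs⁺, I⁻. Count: 4.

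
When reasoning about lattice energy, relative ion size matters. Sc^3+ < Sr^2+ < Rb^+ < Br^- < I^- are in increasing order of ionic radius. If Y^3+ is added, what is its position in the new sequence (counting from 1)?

2

Electron counts and nuclear charges: Sc^3+: 18 e⁻, Z=21, Y^3+: 36 e⁻, Z=39, Sr^2+: 36 e⁻, Z=38, Rb^+: 36 e⁻, Z=37, Br^-: 36 e⁻, Z=35, I^-: 54 e⁻, Z=53. Sc^3+ < Y^3+ (same group, period 4 vs 5); Y^3+ < Sr^2+ (isoelectronic, higher Z=39 is smaller); Sr^2+ < Rb^+ (both 36 e⁻, Z=38>37); Rb^+ < Br^- (isoelectronic, higher Z=37 is smaller); Br^- < I^- (same group, 1 shell fewer).
With Y^3+ included the full order is Sc^3+ < Y^3+ < Sr^2+ < Rb^+ < Br^- < I^-, so it takes position 2.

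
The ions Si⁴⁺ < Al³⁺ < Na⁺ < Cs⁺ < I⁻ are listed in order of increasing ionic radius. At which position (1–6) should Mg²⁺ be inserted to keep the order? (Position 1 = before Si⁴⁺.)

3

Electron counts and nuclear charges: Si⁴⁺: 10 e⁻, Z=14, Al³⁺: 10 e⁻, Z=13, Mg²⁺: 10 e⁻, Z=12, Na⁺: 10 e⁻, Z=11, Cs⁺: 54 e⁻, Z=55, I⁻: 54 e⁻, Z=53. Si⁴⁺ < Al³⁺ (both 10 e⁻, Z=14>13); Al³⁺ < Mg²⁺ (isoelectronic, higher Z=13 is smaller); Mg²⁺ < Na⁺ (both 10 e⁻, Z=12>11); Na⁺ < Cs⁺ (same group, 3 shells fewer); Cs⁺ < I⁻ (both 54 e⁻, Z=55>53).
Merged order: Si⁴⁺ < Al³⁺ < Mg²⁺ < Na⁺ < Cs⁺ < I⁻ — Mg²⁺ is number 3.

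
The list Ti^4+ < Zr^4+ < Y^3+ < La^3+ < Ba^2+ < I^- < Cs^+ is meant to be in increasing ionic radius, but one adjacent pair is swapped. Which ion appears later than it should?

Cs^+

The pair I^-, Cs^+ is the wrong way round — both have 54 electrons but Z(Cs)=55 > Z(I)=53, so Cs^+ should be the smaller of the two. All other adjacent pairs agree with periodic trends, so Cs^+ is the misplaced ion.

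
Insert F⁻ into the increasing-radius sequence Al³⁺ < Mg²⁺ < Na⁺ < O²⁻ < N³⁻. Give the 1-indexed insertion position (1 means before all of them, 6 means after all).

4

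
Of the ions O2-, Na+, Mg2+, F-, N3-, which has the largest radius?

N3-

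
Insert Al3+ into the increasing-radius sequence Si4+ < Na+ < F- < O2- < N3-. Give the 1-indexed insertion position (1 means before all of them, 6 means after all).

All of these have 10 electrons (isoelectronic). With the same electron cloud, the ion with the most protons pulls it in tightest. Nuclear charges: Si4+ (Z=14), Al3+ (Z=13), Na+ (Z=11), F- (Z=9), O2- (Z=8), N3- (Z=7). Highest Z is smallest.
Merged order: Si4+ < Al3+ < Na+ < F- < O2- < N3- — Al3+ is number 2.

2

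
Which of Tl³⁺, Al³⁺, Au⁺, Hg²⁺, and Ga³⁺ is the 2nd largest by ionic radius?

Work out protons and electrons: Al³⁺: 10 e⁻, Z=13, Ga³⁺: 28 e⁻, Z=31, Tl³⁺: 78 e⁻, Z=81, Hg²⁺: 78 e⁻, Z=80, Au⁺: 78 e⁻, Z=79. Al³⁺ < Ga³⁺ (same group, 1 shell fewer); Ga³⁺ < Tl³⁺ (same group, period 4 vs 6); Tl³⁺ < Hg²⁺ (both 78 e⁻, Z=81>80); Hg²⁺ < Au⁺ (isoelectronic, higher Z=80 is smaller).
So the order is Al³⁺ < Ga³⁺ < Tl³⁺ < Hg²⁺ < Au⁺; the 2nd-largest ion is Hg²⁺.

Hg²⁺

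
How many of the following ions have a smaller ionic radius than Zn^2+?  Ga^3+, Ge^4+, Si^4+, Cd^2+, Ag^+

3

Electron counts and nuclear charges: Si^4+ (Z=14, 10 e⁻), Ge^4+ (Z=32, 28 e⁻), Ga^3+ (Z=31, 28 e⁻), Zn^2+ (Z=30, 28 e⁻), Cd^2+ (Z=48, 46 e⁻), Ag^+ (Z=47, 46 e⁻). Si^4+ < Ge^4+ (same group, 1 shell fewer); Ge^4+ < Ga^3+ (isoelectronic, higher Z=32 is smaller); Ga^3+ < Zn^2+ (both 28 e⁻, Z=31>30); Zn^2+ < Cd^2+ (same group, period 4 vs 5); Cd^2+ < Ag^+ (both 46 e⁻, Z=48>47).
Ordering all of them (including Zn^2+) by radius gives Si^4+ < Ge^4+ < Ga^3+ < Zn^2+ < Cd^2+ < Ag^+. Count: 3.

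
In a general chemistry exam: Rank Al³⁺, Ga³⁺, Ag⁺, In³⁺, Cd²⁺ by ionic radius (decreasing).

Tabulating Z and e⁻: Al³⁺ (Z=13, 10 e⁻), Ga³⁺ (Z=31, 28 e⁻), In³⁺ (Z=49, 46 e⁻), Cd²⁺ (Z=48, 46 e⁻), Ag⁺ (Z=47, 46 e⁻). Al³⁺ < Ga³⁺ (same group, period 3 vs 4); Ga³⁺ < In³⁺ (same group, period 4 vs 5); In³⁺ < Cd²⁺ (both 46 e⁻, Z=49>48); Cd²⁺ < Ag⁺ (isoelectronic, higher Z=48 is smaller).

Ag⁺ > Cd²⁺ > In³⁺ > Ga³⁺ > Al³⁺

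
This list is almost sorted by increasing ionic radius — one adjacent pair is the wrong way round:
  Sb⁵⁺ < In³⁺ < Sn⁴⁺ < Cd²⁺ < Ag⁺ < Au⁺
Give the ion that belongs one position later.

In³⁺

Compare adjacent ions: they are isoelectronic (46 e⁻) and Sn has more protons than In (50 vs 49), making Sn⁴⁺ smaller — yet in this increasing list In³⁺ sits before Sn⁴⁺. Nothing else is reversed, so In³⁺ should move one place to the right.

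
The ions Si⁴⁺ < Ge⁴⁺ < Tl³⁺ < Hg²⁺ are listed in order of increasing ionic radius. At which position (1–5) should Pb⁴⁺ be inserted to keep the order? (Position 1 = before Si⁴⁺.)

First list Z and electron count for each: Si⁴⁺ (Z=14, 10 e⁻), Ge⁴⁺ (Z=32, 28 e⁻), Pb⁴⁺ (Z=82, 78 e⁻), Tl³⁺ (Z=81, 78 e⁻), Hg²⁺ (Z=80, 78 e⁻). Si⁴⁺ < Ge⁴⁺ (same group, period 3 vs 4); Ge⁴⁺ < Pb⁴⁺ (same group, 2 shells fewer); Pb⁴⁺ < Tl³⁺ (isoelectronic, higher Z=82 is smaller); Tl³⁺ < Hg²⁺ (both 78 e⁻, Z=81>80).
The complete sequence is Si⁴⁺ < Ge⁴⁺ < Pb⁴⁺ < Tl³⁺ < Hg²⁺. Pb⁴⁺ sits at position 3.

3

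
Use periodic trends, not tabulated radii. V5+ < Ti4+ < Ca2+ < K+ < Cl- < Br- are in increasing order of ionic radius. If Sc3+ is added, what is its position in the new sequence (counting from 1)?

3

First list Z and electron count for each: V5+ (Z=23, 18 e⁻), Ti4+ (Z=22, 18 e⁻), Sc3+ (Z=21, 18 e⁻), Ca2+ (Z=20, 18 e⁻), K+ (Z=19, 18 e⁻), Cl- (Z=17, 18 e⁻), Br- (Z=35, 36 e⁻). V5+ < Ti4+ (both 18 e⁻, Z=23>22); Ti4+ < Sc3+ (both 18 e⁻, Z=22>21); Sc3+ < Ca2+ (isoelectronic, higher Z=21 is smaller); Ca2+ < K+ (both 18 e⁻, Z=20>19); K+ < Cl- (both 18 e⁻, Z=19>17); Cl- < Br- (same group, period 3 vs 4).
The complete sequence is V5+ < Ti4+ < Sc3+ < Ca2+ < K+ < Cl- < Br-. Sc3+ sits at position 3.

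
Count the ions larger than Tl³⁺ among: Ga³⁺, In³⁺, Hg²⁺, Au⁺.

Ga³⁺: 28 e⁻, Z=31, In³⁺: 46 e⁻, Z=49, Tl³⁺: 78 e⁻, Z=81, Hg²⁺: 78 e⁻, Z=80, Au⁺: 78 e⁻, Z=79. Ga³⁺ < In³⁺ (same group, 1 shell fewer); In³⁺ < Tl³⁺ (same group, 1 shell fewer); Tl³⁺ < Hg²⁺ (both 78 e⁻, Z=81>80); Hg²⁺ < Au⁺ (isoelectronic, higher Z=80 is smaller).
Placing each against Tl³⁺: smaller — Ga³⁺, In³⁺; larger — Hg²⁺, Au⁺. So 2 are larger.

2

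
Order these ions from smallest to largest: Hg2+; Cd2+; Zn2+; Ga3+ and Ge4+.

Ge4+ < Ga3+ < Zn2+ < Cd2+ < Hg2+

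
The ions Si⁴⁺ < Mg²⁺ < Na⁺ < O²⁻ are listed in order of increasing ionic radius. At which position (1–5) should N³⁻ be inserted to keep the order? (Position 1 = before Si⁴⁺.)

Each ion has 10 electrons. The ranking follows nuclear charge in reverse — greater Z gives a smaller radius. Si⁴⁺ (Z=14), Mg²⁺ (Z=12), Na⁺ (Z=11), O²⁻ (Z=8), N³⁻ (Z=7).
Putting N³⁻ in gives Si⁴⁺ < Mg²⁺ < Na⁺ < O²⁻ < N³⁻; it lands at slot 5.

5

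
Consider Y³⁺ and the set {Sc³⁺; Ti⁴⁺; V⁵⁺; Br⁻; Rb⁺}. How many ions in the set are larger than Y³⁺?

2

First list Z and electron count for each: V⁵⁺ (Z=23, 18 e⁻), Ti⁴⁺ (Z=22, 18 e⁻), Sc³⁺ (Z=21, 18 e⁻), Y³⁺ (Z=39, 36 e⁻), Rb⁺ (Z=37, 36 e⁻), Br⁻ (Z=35, 36 e⁻). V⁵⁺ < Ti⁴⁺ (isoelectronic, higher Z=23 is smaller); Ti⁴⁺ < Sc³⁺ (isoelectronic, higher Z=22 is smaller); Sc³⁺ < Y³⁺ (same group, 1 shell fewer); Y³⁺ < Rb⁺ (both 36 e⁻, Z=39>37); Rb⁺ < Br⁻ (isoelectronic, higher Z=37 is smaller).
Placing each against Y³⁺: smaller — V⁵⁺, Ti⁴⁺, Sc³⁺; larger — Rb⁺, Br⁻. So 2 are larger.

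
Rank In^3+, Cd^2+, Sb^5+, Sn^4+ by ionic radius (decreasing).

Cd^2+ > In^3+ > Sn^4+ > Sb^5+

These species are isoelectronic with 46 electrons. The only difference is the number of protons: Sb^5+ (Z=51), Sn^4+ (Z=50), In^3+ (Z=49), Cd^2+ (Z=48). The strongest nuclear pull (Sb^5+) gives the smallest ion.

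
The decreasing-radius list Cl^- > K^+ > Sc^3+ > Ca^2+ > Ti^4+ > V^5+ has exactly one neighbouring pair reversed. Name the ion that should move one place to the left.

Ca^2+

The pair Sc^3+, Ca^2+ is the wrong way round — Sc^3+ and Ca^2+ share 18 electrons; the higher nuclear charge on Sc (Z=21) contracts it more, so Sc^3+ < Ca^2+. All other adjacent pairs agree with periodic trends, so Ca^2+ is the misplaced ion.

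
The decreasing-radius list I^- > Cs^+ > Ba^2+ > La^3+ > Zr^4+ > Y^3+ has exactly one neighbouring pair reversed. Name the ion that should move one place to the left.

Y^3+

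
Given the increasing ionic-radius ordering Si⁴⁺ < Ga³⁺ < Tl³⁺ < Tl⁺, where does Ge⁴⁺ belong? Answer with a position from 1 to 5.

Electron counts and nuclear charges: Si⁴⁺: 10 e⁻, Z=14, Ge⁴⁺: 28 e⁻, Z=32, Ga³⁺: 28 e⁻, Z=31, Tl³⁺: 78 e⁻, Z=81, Tl⁺: 80 e⁻, Z=81. Si⁴⁺ < Ge⁴⁺ (same group, period 3 vs 4); Ge⁴⁺ < Ga³⁺ (isoelectronic, higher Z=32 is smaller); Ga³⁺ < Tl³⁺ (same group, period 4 vs 6); Tl³⁺ < Tl⁺ (higher charge on the same element).
The complete sequence is Si⁴⁺ < Ge⁴⁺ < Ga³⁺ < Tl³⁺ < Tl⁺. Ge⁴⁺ sits at position 2.

2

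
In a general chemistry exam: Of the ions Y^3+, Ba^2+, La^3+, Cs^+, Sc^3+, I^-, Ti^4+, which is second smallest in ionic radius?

Electron counts and nuclear charges: Ti^4+ (Z=22, 18 e⁻), Sc^3+ (Z=21, 18 e⁻), Y^3+ (Z=39, 36 e⁻), La^3+ (Z=57, 54 e⁻), Ba^2+ (Z=56, 54 e⁻), Cs^+ (Z=55, 54 e⁻), I^- (Z=53, 54 e⁻). Ti^4+ < Sc^3+ (both 18 e⁻, Z=22>21); Sc^3+ < Y^3+ (same group, period 4 vs 5); Y^3+ < La^3+ (same group, 1 shell fewer); La^3+ < Ba^2+ (isoelectronic, higher Z=57 is smaller); Ba^2+ < Cs^+ (both 54 e⁻, Z=56>55); Cs^+ < I^- (both 54 e⁻, Z=55>53).
So the order is Ti^4+ < Sc^3+ < Y^3+ < La^3+ < Ba^2+ < Cs^+ < I^-; the 2nd-smallest ion is Sc^3+.

Sc^3+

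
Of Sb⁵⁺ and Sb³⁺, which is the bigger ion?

Sb³⁺

Same element, different charge: the more highly charged cation has fewer electrons and a greater effective nuclear charge per electron, making Sb⁵⁺ the smallest.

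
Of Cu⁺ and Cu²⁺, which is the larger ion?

Cu⁺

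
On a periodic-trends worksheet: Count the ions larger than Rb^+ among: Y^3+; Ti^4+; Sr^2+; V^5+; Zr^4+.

Work out protons and electrons: V^5+ (Z=23, 18 e⁻), Ti^4+ (Z=22, 18 e⁻), Zr^4+ (Z=40, 36 e⁻), Y^3+ (Z=39, 36 e⁻), Sr^2+ (Z=38, 36 e⁻), Rb^+ (Z=37, 36 e⁻). V^5+ < Ti^4+ (isoelectronic, higher Z=23 is smaller); Ti^4+ < Zr^4+ (same group, 1 shell fewer); Zr^4+ < Y^3+ (both 36 e⁻, Z=40>39); Y^3+ < Sr^2+ (both 36 e⁻, Z=39>38); Sr^2+ < Rb^+ (isoelectronic, higher Z=38 is smaller).
Overall: V^5+ < Ti^4+ < Zr^4+ < Y^3+ < Sr^2+ < Rb^+. Rb^+ has 5 below it and 0 above. That's 0.

0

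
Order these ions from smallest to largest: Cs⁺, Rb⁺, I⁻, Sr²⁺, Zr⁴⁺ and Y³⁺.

Zr⁴⁺ < Y³⁺ < Sr²⁺ < Rb⁺ < Cs⁺ < I⁻

Electron counts and nuclear charges: Zr⁴⁺ (Z=40, 36 e⁻), Y³⁺ (Z=39, 36 e⁻), Sr²⁺ (Z=38, 36 e⁻), Rb⁺ (Z=37, 36 e⁻), Cs⁺ (Z=55, 54 e⁻), I⁻ (Z=53, 54 e⁻). Zr⁴⁺ < Y³⁺ (both 36 e⁻, Z=40>39); Y³⁺ < Sr²⁺ (both 36 e⁻, Z=39>38); Sr²⁺ < Rb⁺ (both 36 e⁻, Z=38>37); Rb⁺ < Cs⁺ (same group, 1 shell fewer); Cs⁺ < I⁻ (both 54 e⁻, Z=55>53).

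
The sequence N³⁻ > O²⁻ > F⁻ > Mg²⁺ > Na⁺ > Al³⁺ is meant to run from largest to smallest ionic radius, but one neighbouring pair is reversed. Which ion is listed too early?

The pair Mg²⁺, Na⁺ is the wrong way round — both have 10 electrons but Z(Mg)=12 > Z(Na)=11, so Mg²⁺ should be the smaller of the two. All other adjacent pairs agree with periodic trends, so Mg²⁺ is the misplaced ion.

Mg²⁺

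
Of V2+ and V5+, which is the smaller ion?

V5+

For a single element, ionic radius drops as positive charge rises — V5+ < V2+.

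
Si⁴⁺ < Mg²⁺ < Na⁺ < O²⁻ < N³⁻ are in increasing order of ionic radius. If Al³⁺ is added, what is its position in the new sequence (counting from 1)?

These species are isoelectronic with 10 electrons. The only difference is the number of protons: Si⁴⁺ (Z=14), Al³⁺ (Z=13), Mg²⁺ (Z=12), Na⁺ (Z=11), O²⁻ (Z=8), N³⁻ (Z=7). The strongest nuclear pull (Si⁴⁺) gives the smallest ion.
With Al³⁺ included the full order is Si⁴⁺ < Al³⁺ < Mg²⁺ < Na⁺ < O²⁻ < N³⁻, so it takes position 2.

2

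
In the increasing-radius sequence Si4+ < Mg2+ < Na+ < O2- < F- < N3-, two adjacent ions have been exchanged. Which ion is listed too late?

F-

Scanning neighbour by neighbour, only O2-/F- violates a trend: F- and O2- share 10 electrons; the higher nuclear charge on F (Z=9) contracts it more, so F- < O2-. That makes F- the one sitting a position late relative to where it belongs.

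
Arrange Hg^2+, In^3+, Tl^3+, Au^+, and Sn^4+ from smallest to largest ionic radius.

Sn^4+ < In^3+ < Tl^3+ < Hg^2+ < Au^+

Sn^4+: 46 e⁻, Z=50, In^3+: 46 e⁻, Z=49, Tl^3+: 78 e⁻, Z=81, Hg^2+: 78 e⁻, Z=80, Au^+: 78 e⁻, Z=79. Sn^4+ < In^3+ (isoelectronic, higher Z=50 is smaller); In^3+ < Tl^3+ (same group, 1 shell fewer); Tl^3+ < Hg^2+ (both 78 e⁻, Z=81>80); Hg^2+ < Au^+ (both 78 e⁻, Z=80>79).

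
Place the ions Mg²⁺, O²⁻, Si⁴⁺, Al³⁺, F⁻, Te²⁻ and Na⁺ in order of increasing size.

First list Z and electron count for each: Si⁴⁺ has 10 e⁻ (Z=14), Al³⁺ has 10 e⁻ (Z=13), Mg²⁺ has 10 e⁻ (Z=12), Na⁺ has 10 e⁻ (Z=11), F⁻ has 10 e⁻ (Z=9), O²⁻ has 10 e⁻ (Z=8), Te²⁻ has 54 e⁻ (Z=52). Si⁴⁺ < Al³⁺ (isoelectronic, higher Z=14 is smaller); Al³⁺ < Mg²⁺ (isoelectronic, higher Z=13 is smaller); Mg²⁺ < Na⁺ (isoelectronic, higher Z=12 is smaller); Na⁺ < F⁻ (isoelectronic, higher Z=11 is smaller); F⁻ < O²⁻ (isoelectronic, higher Z=9 is smaller); O²⁻ < Te²⁻ (same group, 3 shells fewer).

Si⁴⁺ < Al³⁺ < Mg²⁺ < Na⁺ < F⁻ < O²⁻ < Te²⁻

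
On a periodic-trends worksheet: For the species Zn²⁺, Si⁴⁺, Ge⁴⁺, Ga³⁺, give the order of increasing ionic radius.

Electron counts and nuclear charges: Si⁴⁺: 10 e⁻, Z=14, Ge⁴⁺: 28 e⁻, Z=32, Ga³⁺: 28 e⁻, Z=31, Zn²⁺: 28 e⁻, Z=30. Si⁴⁺ < Ge⁴⁺ (same group, period 3 vs 4); Ge⁴⁺ < Ga³⁺ (both 28 e⁻, Z=32>31); Ga³⁺ < Zn²⁺ (both 28 e⁻, Z=31>30).

Si⁴⁺ < Ge⁴⁺ < Ga³⁺ < Zn²⁺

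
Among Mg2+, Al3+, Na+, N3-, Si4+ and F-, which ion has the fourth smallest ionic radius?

Na+

All of these have 10 electrons (isoelectronic). With the same electron cloud, the ion with the most protons pulls it in tightest. Nuclear charges: Si4+ (Z=14), Al3+ (Z=13), Mg2+ (Z=12), Na+ (Z=11), F- (Z=9), N3- (Z=7). Highest Z is smallest.
That gives Si4+ < Al3+ < Mg2+ < Na+ < F- < N3-. From the smallest end, number 4 is Na+.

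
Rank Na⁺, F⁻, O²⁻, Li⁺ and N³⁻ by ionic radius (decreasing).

N³⁻ > O²⁻ > F⁻ > Na⁺ > Li⁺

Electron counts and nuclear charges: Li⁺: 2 e⁻, Z=3, Na⁺: 10 e⁻, Z=11, F⁻: 10 e⁻, Z=9, O²⁻: 10 e⁻, Z=8, N³⁻: 10 e⁻, Z=7. Li⁺ < Na⁺ (same group, period 2 vs 3); Na⁺ < F⁻ (both 10 e⁻, Z=11>9); F⁻ < O²⁻ (both 10 e⁻, Z=9>8); O²⁻ < N³⁻ (both 10 e⁻, Z=8>7).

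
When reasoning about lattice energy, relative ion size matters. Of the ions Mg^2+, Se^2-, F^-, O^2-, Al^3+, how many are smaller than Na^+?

2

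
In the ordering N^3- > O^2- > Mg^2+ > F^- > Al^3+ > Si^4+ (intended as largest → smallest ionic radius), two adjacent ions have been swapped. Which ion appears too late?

F^-

Check each adjacent pair. Mg^2+ and F^- are reversed: both have 10 electrons but Z(Mg)=12 > Z(F)=9, so Mg^2+ should be the smaller of the two. No other neighbouring pair contradicts the periodic trends, so F^- is the ion listed too late.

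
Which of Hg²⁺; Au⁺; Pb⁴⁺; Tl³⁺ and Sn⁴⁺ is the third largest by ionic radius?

Work out protons and electrons: Sn⁴⁺ has 46 e⁻ (Z=50), Pb⁴⁺ has 78 e⁻ (Z=82), Tl³⁺ has 78 e⁻ (Z=81), Hg²⁺ has 78 e⁻ (Z=80), Au⁺ has 78 e⁻ (Z=79). Sn⁴⁺ < Pb⁴⁺ (same group, 1 shell fewer); Pb⁴⁺ < Tl³⁺ (both 78 e⁻, Z=82>81); Tl³⁺ < Hg²⁺ (both 78 e⁻, Z=81>80); Hg²⁺ < Au⁺ (both 78 e⁻, Z=80>79).
Ordering: Sn⁴⁺ < Pb⁴⁺ < Tl³⁺ < Hg²⁺ < Au⁺. The third largest is Tl³⁺.

Tl³⁺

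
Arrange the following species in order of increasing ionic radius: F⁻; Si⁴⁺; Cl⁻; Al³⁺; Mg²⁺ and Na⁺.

Electron counts and nuclear charges: Si⁴⁺ (Z=14, 10 e⁻), Al³⁺ (Z=13, 10 e⁻), Mg²⁺ (Z=12, 10 e⁻), Na⁺ (Z=11, 10 e⁻), F⁻ (Z=9, 10 e⁻), Cl⁻ (Z=17, 18 e⁻). Si⁴⁺ < Al³⁺ (both 10 e⁻, Z=14>13); Al³⁺ < Mg²⁺ (isoelectronic, higher Z=13 is smaller); Mg²⁺ < Na⁺ (both 10 e⁻, Z=12>11); Na⁺ < F⁻ (both 10 e⁻, Z=11>9); F⁻ < Cl⁻ (same group, 1 shell fewer).

Si⁴⁺ < Al³⁺ < Mg²⁺ < Na⁺ < F⁻ < Cl⁻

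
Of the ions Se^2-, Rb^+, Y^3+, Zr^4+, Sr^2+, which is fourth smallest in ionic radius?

Rb^+

These species are isoelectronic with 36 electrons. The only difference is the number of protons: Zr^4+ (Z=40), Y^3+ (Z=39), Sr^2+ (Z=38), Rb^+ (Z=37), Se^2- (Z=34). The strongest nuclear pull (Zr^4+) gives the smallest ion.
So the order is Zr^4+ < Y^3+ < Sr^2+ < Rb^+ < Se^2-; the 4th-smallest ion is Rb^+.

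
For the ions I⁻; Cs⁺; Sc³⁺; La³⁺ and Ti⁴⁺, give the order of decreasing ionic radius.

Electron counts and nuclear charges: Ti⁴⁺: 18 e⁻, Z=22, Sc³⁺: 18 e⁻, Z=21, La³⁺: 54 e⁻, Z=57, Cs⁺: 54 e⁻, Z=55, I⁻: 54 e⁻, Z=53. Ti⁴⁺ < Sc³⁺ (both 18 e⁻, Z=22>21); Sc³⁺ < La³⁺ (same group, 2 shells fewer); La³⁺ < Cs⁺ (isoelectronic, higher Z=57 is smaller); Cs⁺ < I⁻ (isoelectronic, higher Z=55 is smaller).

I⁻ > Cs⁺ > La³⁺ > Sc³⁺ > Ti⁴⁺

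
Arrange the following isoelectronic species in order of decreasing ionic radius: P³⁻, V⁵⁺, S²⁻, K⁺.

Each ion has 18 electrons. The ranking follows nuclear charge in reverse — greater Z gives a smaller radius. V⁵⁺ (Z=23), K⁺ (Z=19), S²⁻ (Z=16), P³⁻ (Z=15).

P³⁻ > S²⁻ > K⁺ > V⁵⁺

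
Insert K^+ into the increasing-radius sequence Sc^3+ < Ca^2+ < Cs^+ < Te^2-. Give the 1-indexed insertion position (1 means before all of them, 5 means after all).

3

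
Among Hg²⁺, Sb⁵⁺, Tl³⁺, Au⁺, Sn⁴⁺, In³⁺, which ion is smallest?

Sb⁵⁺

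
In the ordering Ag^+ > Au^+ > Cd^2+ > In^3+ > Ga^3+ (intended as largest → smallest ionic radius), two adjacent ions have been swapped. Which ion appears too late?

Au^+

Check each adjacent pair. Ag^+ and Au^+ are reversed: same group and charge — period 5 sits above period 6, so Ag^+ is smaller. No other neighbouring pair contradicts the periodic trends, so Au^+ is the ion listed too late.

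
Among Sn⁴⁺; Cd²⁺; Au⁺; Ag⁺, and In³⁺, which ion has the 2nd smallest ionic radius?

In³⁺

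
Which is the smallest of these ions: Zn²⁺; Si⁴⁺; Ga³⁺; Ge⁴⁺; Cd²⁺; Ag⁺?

Si⁴⁺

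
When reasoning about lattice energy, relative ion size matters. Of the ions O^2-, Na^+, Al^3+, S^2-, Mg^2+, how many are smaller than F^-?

3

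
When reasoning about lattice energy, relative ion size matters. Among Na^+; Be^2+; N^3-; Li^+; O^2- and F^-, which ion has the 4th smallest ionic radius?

F^-

Tabulating Z and e⁻: Be^2+ has 2 e⁻ (Z=4), Li^+ has 2 e⁻ (Z=3), Na^+ has 10 e⁻ (Z=11), F^- has 10 e⁻ (Z=9), O^2- has 10 e⁻ (Z=8), N^3- has 10 e⁻ (Z=7). Be^2+ < Li^+ (isoelectronic, higher Z=4 is smaller); Li^+ < Na^+ (same group, period 2 vs 3); Na^+ < F^- (both 10 e⁻, Z=11>9); F^- < O^2- (isoelectronic, higher Z=9 is smaller); O^2- < N^3- (isoelectronic, higher Z=8 is smaller).
Full ascending order: Be^2+ < Li^+ < Na^+ < F^- < O^2- < N^3-. Counting from the smallest, position 4 is F^-.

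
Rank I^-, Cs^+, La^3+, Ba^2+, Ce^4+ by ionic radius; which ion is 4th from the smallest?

Cs^+

All of these have 54 electrons (isoelectronic). With the same electron cloud, the ion with the most protons pulls it in tightest. Nuclear charges: Ce^4+ (Z=58), La^3+ (Z=57), Ba^2+ (Z=56), Cs^+ (Z=55), I^- (Z=53). Highest Z is smallest.
Full ascending order: Ce^4+ < La^3+ < Ba^2+ < Cs^+ < I^-. Counting from the smallest, position 4 is Cs^+.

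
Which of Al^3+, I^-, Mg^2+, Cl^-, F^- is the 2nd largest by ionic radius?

Cl^-

Al^3+ (Z=13, 10 e⁻), Mg^2+ (Z=12, 10 e⁻), F^- (Z=9, 10 e⁻), Cl^- (Z=17, 18 e⁻), I^- (Z=53, 54 e⁻). Al^3+ < Mg^2+ (both 10 e⁻, Z=13>12); Mg^2+ < F^- (both 10 e⁻, Z=12>9); F^- < Cl^- (same group, period 2 vs 3); Cl^- < I^- (same group, period 3 vs 5).
Ordering: Al^3+ < Mg^2+ < F^- < Cl^- < I^-. The 2nd largest is Cl^-.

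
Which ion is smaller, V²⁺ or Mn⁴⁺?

Mn⁴⁺

All of these have 21 electrons (isoelectronic). With the same electron cloud, the ion with the most protons pulls it in tightest. Nuclear charges: Mn⁴⁺ (Z=25), V²⁺ (Z=23). Highest Z is smallest.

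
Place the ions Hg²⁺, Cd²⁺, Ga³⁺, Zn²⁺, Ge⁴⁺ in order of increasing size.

Ge⁴⁺ < Ga³⁺ < Zn²⁺ < Cd²⁺ < Hg²⁺

First list Z and electron count for each: Ge⁴⁺: 28 e⁻, Z=32, Ga³⁺: 28 e⁻, Z=31, Zn²⁺: 28 e⁻, Z=30, Cd²⁺: 46 e⁻, Z=48, Hg²⁺: 78 e⁻, Z=80. Ge⁴⁺ < Ga³⁺ (isoelectronic, higher Z=32 is smaller); Ga³⁺ < Zn²⁺ (isoelectronic, higher Z=31 is smaller); Zn²⁺ < Cd²⁺ (same group, 1 shell fewer); Cd²⁺ < Hg²⁺ (same group, 1 shell fewer).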